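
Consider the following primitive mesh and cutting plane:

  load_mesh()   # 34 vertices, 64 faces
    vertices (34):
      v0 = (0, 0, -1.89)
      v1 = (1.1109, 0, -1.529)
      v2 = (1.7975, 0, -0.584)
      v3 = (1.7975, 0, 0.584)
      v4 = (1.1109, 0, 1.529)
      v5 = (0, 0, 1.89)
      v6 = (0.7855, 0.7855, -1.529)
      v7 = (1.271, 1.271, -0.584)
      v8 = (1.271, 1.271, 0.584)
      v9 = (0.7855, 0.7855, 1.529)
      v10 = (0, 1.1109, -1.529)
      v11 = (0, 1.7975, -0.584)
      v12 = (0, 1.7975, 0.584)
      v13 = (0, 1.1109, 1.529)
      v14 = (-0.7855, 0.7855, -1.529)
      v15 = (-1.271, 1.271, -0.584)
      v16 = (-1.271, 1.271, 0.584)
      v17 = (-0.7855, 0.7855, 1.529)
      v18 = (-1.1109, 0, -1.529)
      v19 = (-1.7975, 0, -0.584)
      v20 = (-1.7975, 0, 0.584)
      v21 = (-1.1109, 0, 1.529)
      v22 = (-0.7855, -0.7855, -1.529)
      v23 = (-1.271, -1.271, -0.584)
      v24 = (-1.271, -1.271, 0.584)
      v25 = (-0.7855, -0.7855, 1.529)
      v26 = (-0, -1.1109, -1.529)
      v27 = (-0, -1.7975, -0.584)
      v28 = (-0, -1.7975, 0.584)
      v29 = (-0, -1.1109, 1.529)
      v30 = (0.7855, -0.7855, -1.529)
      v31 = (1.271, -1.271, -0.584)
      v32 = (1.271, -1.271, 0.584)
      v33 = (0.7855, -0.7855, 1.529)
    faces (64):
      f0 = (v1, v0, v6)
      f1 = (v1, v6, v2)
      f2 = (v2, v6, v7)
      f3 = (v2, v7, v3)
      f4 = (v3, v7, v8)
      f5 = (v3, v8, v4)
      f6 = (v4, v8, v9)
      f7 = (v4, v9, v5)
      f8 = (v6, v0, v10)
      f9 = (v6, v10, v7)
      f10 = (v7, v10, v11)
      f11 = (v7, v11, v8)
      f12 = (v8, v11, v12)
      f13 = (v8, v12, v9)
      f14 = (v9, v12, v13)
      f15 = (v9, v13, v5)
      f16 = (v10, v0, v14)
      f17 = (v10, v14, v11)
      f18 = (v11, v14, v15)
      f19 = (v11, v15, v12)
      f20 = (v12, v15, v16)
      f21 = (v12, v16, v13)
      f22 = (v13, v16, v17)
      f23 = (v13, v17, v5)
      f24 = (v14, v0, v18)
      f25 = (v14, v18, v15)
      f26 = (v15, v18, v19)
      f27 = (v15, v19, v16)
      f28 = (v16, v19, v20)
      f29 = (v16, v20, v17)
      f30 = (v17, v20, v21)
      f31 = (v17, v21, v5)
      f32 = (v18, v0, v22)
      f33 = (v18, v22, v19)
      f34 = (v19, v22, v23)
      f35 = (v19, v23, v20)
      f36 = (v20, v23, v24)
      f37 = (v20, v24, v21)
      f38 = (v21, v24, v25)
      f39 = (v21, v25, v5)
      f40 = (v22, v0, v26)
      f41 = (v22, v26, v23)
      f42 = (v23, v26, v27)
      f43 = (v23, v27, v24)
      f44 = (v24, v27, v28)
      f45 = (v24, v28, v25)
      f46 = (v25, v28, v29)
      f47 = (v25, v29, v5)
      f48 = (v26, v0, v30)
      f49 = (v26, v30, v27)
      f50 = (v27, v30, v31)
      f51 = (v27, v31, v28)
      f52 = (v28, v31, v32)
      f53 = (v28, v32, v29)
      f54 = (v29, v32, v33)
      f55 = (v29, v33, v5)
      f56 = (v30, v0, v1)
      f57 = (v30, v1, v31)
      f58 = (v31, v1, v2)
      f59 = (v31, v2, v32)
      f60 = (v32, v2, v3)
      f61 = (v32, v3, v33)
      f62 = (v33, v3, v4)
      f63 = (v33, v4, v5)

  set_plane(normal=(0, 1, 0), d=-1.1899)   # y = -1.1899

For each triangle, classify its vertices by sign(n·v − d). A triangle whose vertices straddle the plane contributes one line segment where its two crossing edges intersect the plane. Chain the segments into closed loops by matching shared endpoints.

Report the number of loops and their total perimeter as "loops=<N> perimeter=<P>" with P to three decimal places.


loops=1 perimeter=8.595

Straddling triangles (18 of 64):
  (v19,v22,v23) [++-] → (-1.1899, -1.1899, -0.741857)–(-1.30459, -1.1899, -0.584)  len=0.1951
  (v19,v23,v20) [+-+] → (-1.30459, -1.1899, -0.584)–(-1.30459, -1.1899, -0.509472)  len=0.0745
  (v20,v23,v24) [+--] → (-1.30459, -1.1899, -0.509472)–(-1.30459, -1.1899, 0.584)  len=1.0935
  (v20,v24,v21) [+-+] → (-1.30459, -1.1899, 0.584)–(-1.26078, -1.1899, 0.644299)  len=0.0745
  (v21,v24,v25) [+-+] → (-1.26078, -1.1899, 0.644299)–(-1.1899, -1.1899, 0.741857)  len=0.1206
  (v22,v26,v23) [++-] → (-0.627164, -1.1899, -1.0627)–(-1.1899, -1.1899, -0.741857)  len=0.6478
  (v23,v26,v27) [-+-] → (-0.627164, -1.1899, -1.0627)–(0, -1.1899, -1.42027)  len=0.7219
  (v24,v28,v25) [--+] → (-0.47161, -1.1899, 1.15137)–(-1.1899, -1.1899, 0.741857)  len=0.8268
  (v25,v28,v29) [+-+] → (-0.47161, -1.1899, 1.15137)–(0, -1.1899, 1.42027)  len=0.5429
  (v26,v30,v27) [++-] → (0.47161, -1.1899, -1.15137)–(0, -1.1899, -1.42027)  len=0.5429
  (v27,v30,v31) [-+-] → (0.47161, -1.1899, -1.15137)–(1.1899, -1.1899, -0.741857)  len=0.8268
  (v28,v32,v29) [--+] → (0.627164, -1.1899, 1.0627)–(0, -1.1899, 1.42027)  len=0.7219
  (v29,v32,v33) [+-+] → (0.627164, -1.1899, 1.0627)–(1.1899, -1.1899, 0.741857)  len=0.6478
  (v30,v1,v31) [++-] → (1.26078, -1.1899, -0.644299)–(1.1899, -1.1899, -0.741857)  len=0.1206
  (v31,v1,v2) [-++] → (1.26078, -1.1899, -0.644299)–(1.30459, -1.1899, -0.584)  len=0.0745
  (v31,v2,v32) [-+-] → (1.30459, -1.1899, -0.584)–(1.30459, -1.1899, 0.509472)  len=1.0935
  (v32,v2,v3) [-++] → (1.30459, -1.1899, 0.509472)–(1.30459, -1.1899, 0.584)  len=0.0745
  (v32,v3,v33) [-++] → (1.30459, -1.1899, 0.584)–(1.1899, -1.1899, 0.741857)  len=0.1951

Chained into 1 loop(s):
  loop 1: 18 segments, perimeter = 8.5953
Total perimeter = 8.595


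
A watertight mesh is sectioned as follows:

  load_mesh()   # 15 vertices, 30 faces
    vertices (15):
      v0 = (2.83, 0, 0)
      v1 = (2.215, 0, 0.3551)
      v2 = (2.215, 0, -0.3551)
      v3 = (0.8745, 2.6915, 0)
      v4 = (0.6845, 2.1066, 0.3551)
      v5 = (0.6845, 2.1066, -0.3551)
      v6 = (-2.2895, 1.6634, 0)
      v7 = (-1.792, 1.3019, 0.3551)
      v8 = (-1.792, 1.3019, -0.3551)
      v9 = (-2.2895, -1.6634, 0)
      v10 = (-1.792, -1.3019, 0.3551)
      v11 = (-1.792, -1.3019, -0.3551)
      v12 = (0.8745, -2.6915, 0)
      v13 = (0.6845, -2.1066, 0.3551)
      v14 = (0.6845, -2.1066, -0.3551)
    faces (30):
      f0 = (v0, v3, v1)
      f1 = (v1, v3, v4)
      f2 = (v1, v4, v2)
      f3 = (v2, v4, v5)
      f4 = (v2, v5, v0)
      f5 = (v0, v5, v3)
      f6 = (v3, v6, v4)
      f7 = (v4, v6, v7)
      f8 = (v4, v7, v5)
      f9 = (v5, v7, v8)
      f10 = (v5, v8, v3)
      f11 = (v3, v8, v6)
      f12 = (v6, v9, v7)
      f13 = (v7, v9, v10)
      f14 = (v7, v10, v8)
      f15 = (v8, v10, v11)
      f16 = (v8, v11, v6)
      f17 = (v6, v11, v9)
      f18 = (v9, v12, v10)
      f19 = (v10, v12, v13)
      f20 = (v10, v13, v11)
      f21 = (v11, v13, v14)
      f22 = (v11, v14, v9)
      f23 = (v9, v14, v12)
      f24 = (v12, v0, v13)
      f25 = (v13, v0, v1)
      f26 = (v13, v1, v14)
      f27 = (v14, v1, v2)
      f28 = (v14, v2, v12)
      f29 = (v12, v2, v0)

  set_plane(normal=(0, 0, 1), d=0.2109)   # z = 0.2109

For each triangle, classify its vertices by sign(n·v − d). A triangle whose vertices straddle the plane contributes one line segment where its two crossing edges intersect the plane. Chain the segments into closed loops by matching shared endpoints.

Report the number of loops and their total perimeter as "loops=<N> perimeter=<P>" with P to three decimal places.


Straddling triangles (20 of 30):
  (v0,v3,v1) [--+] → (1.67065, 1.09297, 0.2109)–(2.46474, 0, 0.2109)  len=1.3510
  (v1,v3,v4) [+-+] → (1.67065, 1.09297, 0.2109)–(0.761656, 2.34412, 0.2109)  len=1.5465
  (v1,v4,v2) [++-] → (0.995255, 1.67887, 0.2109)–(2.215, 0, 0.2109)  len=2.0752
  (v2,v4,v5) [-+-] → (0.995255, 1.67887, 0.2109)–(0.6845, 2.1066, 0.2109)  len=0.5287
  (v3,v6,v4) [--+] → (-0.52319, 1.92662, 0.2109)–(0.761656, 2.34412, 0.2109)  len=1.3510
  (v4,v6,v7) [+-+] → (-0.52319, 1.92662, 0.2109)–(-1.99403, 1.4487, 0.2109)  len=1.5465
  (v4,v7,v5) [++-] → (-1.28917, 1.46529, 0.2109)–(0.6845, 2.1066, 0.2109)  len=2.0752
  (v5,v7,v8) [-+-] → (-1.28917, 1.46529, 0.2109)–(-1.792, 1.3019, 0.2109)  len=0.5287
  (v6,v9,v7) [--+] → (-1.99403, 0.0977427, 0.2109)–(-1.99403, 1.4487, 0.2109)  len=1.3510
  (v7,v9,v10) [+-+] → (-1.99403, 0.0977427, 0.2109)–(-1.99403, -1.4487, 0.2109)  len=1.5464
  (v7,v10,v8) [++-] → (-1.792, -0.773221, 0.2109)–(-1.792, 1.3019, 0.2109)  len=2.0751
  (v8,v10,v11) [-+-] → (-1.792, -0.773221, 0.2109)–(-1.792, -1.3019, 0.2109)  len=0.5287
  (v9,v12,v10) [--+] → (-0.70918, -1.86619, 0.2109)–(-1.99403, -1.4487, 0.2109)  len=1.3510
  (v10,v12,v13) [+-+] → (-0.70918, -1.86619, 0.2109)–(0.761656, -2.34412, 0.2109)  len=1.5465
  (v10,v13,v11) [++-] → (0.181668, -1.94321, 0.2109)–(-1.792, -1.3019, 0.2109)  len=2.0752
  (v11,v13,v14) [-+-] → (0.181668, -1.94321, 0.2109)–(0.6845, -2.1066, 0.2109)  len=0.5287
  (v12,v0,v13) [--+] → (1.55575, -1.25115, 0.2109)–(0.761656, -2.34412, 0.2109)  len=1.3510
  (v13,v0,v1) [+-+] → (1.55575, -1.25115, 0.2109)–(2.46474, 0, 0.2109)  len=1.5465
  (v13,v1,v14) [++-] → (1.90425, -0.427727, 0.2109)–(0.6845, -2.1066, 0.2109)  len=2.0752
  (v14,v1,v2) [-+-] → (1.90425, -0.427727, 0.2109)–(2.215, 0, 0.2109)  len=0.5287

Chained into 2 loop(s):
  loop 1: 10 segments, perimeter = 14.4874
  loop 2: 10 segments, perimeter = 13.0195
Total perimeter = 27.507

loops=2 perimeter=27.507


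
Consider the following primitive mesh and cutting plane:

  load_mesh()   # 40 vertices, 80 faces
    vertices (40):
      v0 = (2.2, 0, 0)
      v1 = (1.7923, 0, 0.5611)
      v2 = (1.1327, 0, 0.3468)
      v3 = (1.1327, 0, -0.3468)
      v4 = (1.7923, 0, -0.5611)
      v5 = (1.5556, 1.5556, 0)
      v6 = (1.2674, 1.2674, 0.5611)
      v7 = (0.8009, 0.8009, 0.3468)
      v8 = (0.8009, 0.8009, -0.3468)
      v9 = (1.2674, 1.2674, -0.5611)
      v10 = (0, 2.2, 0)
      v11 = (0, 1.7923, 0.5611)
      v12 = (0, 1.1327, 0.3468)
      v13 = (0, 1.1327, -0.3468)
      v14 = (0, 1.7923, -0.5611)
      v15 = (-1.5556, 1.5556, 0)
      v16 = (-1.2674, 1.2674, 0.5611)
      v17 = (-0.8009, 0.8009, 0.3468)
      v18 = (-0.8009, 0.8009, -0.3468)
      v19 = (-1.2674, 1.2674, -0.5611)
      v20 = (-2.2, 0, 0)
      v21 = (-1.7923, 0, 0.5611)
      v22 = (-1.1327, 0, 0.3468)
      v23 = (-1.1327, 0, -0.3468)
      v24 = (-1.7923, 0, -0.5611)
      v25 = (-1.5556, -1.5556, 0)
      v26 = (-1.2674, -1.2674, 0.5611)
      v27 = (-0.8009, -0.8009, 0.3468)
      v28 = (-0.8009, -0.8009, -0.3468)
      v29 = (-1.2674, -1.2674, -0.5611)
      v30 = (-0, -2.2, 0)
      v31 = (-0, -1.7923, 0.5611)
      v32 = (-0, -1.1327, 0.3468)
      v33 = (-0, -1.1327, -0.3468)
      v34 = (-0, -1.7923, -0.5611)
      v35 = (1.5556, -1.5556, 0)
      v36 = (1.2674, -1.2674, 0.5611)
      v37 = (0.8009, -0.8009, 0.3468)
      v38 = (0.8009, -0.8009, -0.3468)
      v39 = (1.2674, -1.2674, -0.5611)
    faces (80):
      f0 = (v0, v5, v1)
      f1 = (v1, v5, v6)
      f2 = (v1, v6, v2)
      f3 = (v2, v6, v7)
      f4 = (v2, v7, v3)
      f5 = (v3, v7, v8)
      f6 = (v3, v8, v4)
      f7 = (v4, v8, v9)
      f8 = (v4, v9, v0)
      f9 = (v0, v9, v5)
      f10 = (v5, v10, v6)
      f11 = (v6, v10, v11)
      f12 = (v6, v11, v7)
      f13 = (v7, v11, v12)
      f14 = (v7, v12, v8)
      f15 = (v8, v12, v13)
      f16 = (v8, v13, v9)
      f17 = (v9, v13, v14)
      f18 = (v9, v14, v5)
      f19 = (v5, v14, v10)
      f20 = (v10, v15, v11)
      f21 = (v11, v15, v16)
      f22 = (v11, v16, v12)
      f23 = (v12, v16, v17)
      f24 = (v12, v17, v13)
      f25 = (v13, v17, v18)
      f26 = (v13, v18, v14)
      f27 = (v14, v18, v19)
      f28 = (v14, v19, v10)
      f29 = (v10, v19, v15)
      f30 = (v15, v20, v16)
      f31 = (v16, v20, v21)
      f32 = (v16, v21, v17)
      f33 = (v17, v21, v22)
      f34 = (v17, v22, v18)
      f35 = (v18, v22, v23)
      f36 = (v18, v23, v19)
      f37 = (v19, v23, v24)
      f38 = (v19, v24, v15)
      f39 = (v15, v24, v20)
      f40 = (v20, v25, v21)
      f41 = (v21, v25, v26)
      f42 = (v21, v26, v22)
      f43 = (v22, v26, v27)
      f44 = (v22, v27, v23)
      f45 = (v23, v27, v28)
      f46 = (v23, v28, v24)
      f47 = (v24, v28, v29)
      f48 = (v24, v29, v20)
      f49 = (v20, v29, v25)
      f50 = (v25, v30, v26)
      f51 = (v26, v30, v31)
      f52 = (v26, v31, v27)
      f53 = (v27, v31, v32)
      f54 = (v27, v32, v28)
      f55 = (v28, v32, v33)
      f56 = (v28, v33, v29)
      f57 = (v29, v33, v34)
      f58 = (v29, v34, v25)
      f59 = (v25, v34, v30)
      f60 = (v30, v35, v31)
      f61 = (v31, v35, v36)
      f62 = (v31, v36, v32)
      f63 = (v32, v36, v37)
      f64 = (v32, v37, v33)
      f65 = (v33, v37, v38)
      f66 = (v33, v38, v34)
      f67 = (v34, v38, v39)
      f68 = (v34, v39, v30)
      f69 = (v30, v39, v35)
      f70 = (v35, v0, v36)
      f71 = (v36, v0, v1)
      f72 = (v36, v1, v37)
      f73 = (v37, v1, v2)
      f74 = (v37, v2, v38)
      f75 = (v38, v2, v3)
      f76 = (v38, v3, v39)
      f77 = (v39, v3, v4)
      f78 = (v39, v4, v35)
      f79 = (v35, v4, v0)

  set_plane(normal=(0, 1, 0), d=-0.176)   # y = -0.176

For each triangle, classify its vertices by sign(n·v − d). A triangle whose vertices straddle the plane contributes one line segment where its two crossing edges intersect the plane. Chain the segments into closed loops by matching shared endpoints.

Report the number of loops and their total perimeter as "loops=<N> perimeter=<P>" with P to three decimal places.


loops=2 perimeter=6.936

Straddling triangles (20 of 80):
  (v20,v25,v21) [+-+] → (-2.12709, -0.176, 0)–(-1.76552, -0.176, 0.497617)  len=0.6151
  (v21,v25,v26) [+--] → (-1.76552, -0.176, 0.497617)–(-1.71941, -0.176, 0.5611)  len=0.0785
  (v21,v26,v22) [+-+] → (-1.71941, -0.176, 0.5611)–(-1.15141, -0.176, 0.376559)  len=0.5972
  (v22,v26,v27) [+--] → (-1.15141, -0.176, 0.376559)–(-1.05979, -0.176, 0.3468)  len=0.0963
  (v22,v27,v23) [+-+] → (-1.05979, -0.176, 0.3468)–(-1.05979, -0.176, -0.194379)  len=0.5412
  (v23,v27,v28) [+--] → (-1.05979, -0.176, -0.194379)–(-1.05979, -0.176, -0.3468)  len=0.1524
  (v23,v28,v24) [+-+] → (-1.05979, -0.176, -0.3468)–(-1.57444, -0.176, -0.514007)  len=0.5411
  (v24,v28,v29) [+--] → (-1.57444, -0.176, -0.514007)–(-1.71941, -0.176, -0.5611)  len=0.1524
  (v24,v29,v20) [+-+] → (-1.71941, -0.176, -0.5611)–(-2.07049, -0.176, -0.0779183)  len=0.5973
  (v20,v29,v25) [+--] → (-2.07049, -0.176, -0.0779183)–(-2.12709, -0.176, 0)  len=0.0963
  (v35,v0,v36) [-+-] → (2.12709, -0.176, 0)–(2.07049, -0.176, 0.0779183)  len=0.0963
  (v36,v0,v1) [-++] → (2.07049, -0.176, 0.0779183)–(1.71941, -0.176, 0.5611)  len=0.5973
  (v36,v1,v37) [-+-] → (1.71941, -0.176, 0.5611)–(1.57444, -0.176, 0.514007)  len=0.1524
  (v37,v1,v2) [-++] → (1.57444, -0.176, 0.514007)–(1.05979, -0.176, 0.3468)  len=0.5411
  (v37,v2,v38) [-+-] → (1.05979, -0.176, 0.3468)–(1.05979, -0.176, 0.194379)  len=0.1524
  (v38,v2,v3) [-++] → (1.05979, -0.176, 0.194379)–(1.05979, -0.176, -0.3468)  len=0.5412
  (v38,v3,v39) [-+-] → (1.05979, -0.176, -0.3468)–(1.15141, -0.176, -0.376559)  len=0.0963
  (v39,v3,v4) [-++] → (1.15141, -0.176, -0.376559)–(1.71941, -0.176, -0.5611)  len=0.5972
  (v39,v4,v35) [-+-] → (1.71941, -0.176, -0.5611)–(1.76552, -0.176, -0.497617)  len=0.0785
  (v35,v4,v0) [-++] → (1.76552, -0.176, -0.497617)–(2.12709, -0.176, 0)  len=0.6151

Chained into 2 loop(s):
  loop 1: 10 segments, perimeter = 3.4679
  loop 2: 10 segments, perimeter = 3.4679
Total perimeter = 6.936


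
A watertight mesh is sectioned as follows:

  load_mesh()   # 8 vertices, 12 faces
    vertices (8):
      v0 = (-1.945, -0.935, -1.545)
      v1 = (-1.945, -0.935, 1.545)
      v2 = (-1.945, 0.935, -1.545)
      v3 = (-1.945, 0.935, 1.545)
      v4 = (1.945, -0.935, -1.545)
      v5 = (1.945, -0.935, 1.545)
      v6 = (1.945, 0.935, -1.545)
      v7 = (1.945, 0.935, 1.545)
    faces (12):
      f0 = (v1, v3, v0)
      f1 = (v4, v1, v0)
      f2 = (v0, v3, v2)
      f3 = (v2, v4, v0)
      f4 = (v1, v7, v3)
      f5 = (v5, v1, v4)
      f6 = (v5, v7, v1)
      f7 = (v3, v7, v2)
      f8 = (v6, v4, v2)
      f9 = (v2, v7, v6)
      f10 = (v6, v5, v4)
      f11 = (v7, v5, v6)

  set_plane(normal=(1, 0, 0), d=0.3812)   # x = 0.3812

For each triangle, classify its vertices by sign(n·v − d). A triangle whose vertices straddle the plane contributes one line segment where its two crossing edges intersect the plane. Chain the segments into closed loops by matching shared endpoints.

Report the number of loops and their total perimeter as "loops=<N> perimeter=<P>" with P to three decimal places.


Straddling triangles (8 of 12):
  (v4,v1,v0) [+--] → (0.3812, -0.935, -0.302804)–(0.3812, -0.935, -1.545)  len=1.2422
  (v2,v4,v0) [-+-] → (0.3812, -0.18325, -1.545)–(0.3812, -0.935, -1.545)  len=0.7517
  (v1,v7,v3) [-+-] → (0.3812, 0.18325, 1.545)–(0.3812, 0.935, 1.545)  len=0.7517
  (v5,v1,v4) [+-+] → (0.3812, -0.935, 1.545)–(0.3812, -0.935, -0.302804)  len=1.8478
  (v5,v7,v1) [++-] → (0.3812, 0.18325, 1.545)–(0.3812, -0.935, 1.545)  len=1.1183
  (v3,v7,v2) [-+-] → (0.3812, 0.935, 1.545)–(0.3812, 0.935, 0.302804)  len=1.2422
  (v6,v4,v2) [++-] → (0.3812, -0.18325, -1.545)–(0.3812, 0.935, -1.545)  len=1.1183
  (v2,v7,v6) [-++] → (0.3812, 0.935, 0.302804)–(0.3812, 0.935, -1.545)  len=1.8478

Chained into 1 loop(s):
  loop 1: 8 segments, perimeter = 9.9200
Total perimeter = 9.920

loops=1 perimeter=9.920


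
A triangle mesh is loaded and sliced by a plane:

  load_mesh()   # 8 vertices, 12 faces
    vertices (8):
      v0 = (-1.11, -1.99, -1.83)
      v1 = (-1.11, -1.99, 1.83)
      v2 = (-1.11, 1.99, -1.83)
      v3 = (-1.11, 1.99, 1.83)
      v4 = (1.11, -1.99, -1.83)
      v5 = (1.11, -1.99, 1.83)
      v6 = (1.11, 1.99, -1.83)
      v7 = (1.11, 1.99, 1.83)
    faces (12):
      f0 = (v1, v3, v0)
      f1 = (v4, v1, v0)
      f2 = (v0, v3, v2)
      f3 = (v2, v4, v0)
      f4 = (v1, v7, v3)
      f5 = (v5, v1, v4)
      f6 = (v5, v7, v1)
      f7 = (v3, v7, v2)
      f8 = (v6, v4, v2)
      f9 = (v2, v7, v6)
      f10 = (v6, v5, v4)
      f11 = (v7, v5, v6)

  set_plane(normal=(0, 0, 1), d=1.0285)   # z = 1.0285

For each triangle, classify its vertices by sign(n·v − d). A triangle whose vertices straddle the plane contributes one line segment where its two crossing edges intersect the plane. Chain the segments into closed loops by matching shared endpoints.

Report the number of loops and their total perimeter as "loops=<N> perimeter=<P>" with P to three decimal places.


loops=1 perimeter=12.400

Straddling triangles (8 of 12):
  (v1,v3,v0) [++-] → (-1.11, 1.11842, 1.0285)–(-1.11, -1.99, 1.0285)  len=3.1084
  (v4,v1,v0) [-+-] → (-0.623844, -1.99, 1.0285)–(-1.11, -1.99, 1.0285)  len=0.4862
  (v0,v3,v2) [-+-] → (-1.11, 1.11842, 1.0285)–(-1.11, 1.99, 1.0285)  len=0.8716
  (v5,v1,v4) [++-] → (-0.623844, -1.99, 1.0285)–(1.11, -1.99, 1.0285)  len=1.7338
  (v3,v7,v2) [++-] → (0.623844, 1.99, 1.0285)–(-1.11, 1.99, 1.0285)  len=1.7338
  (v2,v7,v6) [-+-] → (0.623844, 1.99, 1.0285)–(1.11, 1.99, 1.0285)  len=0.4862
  (v6,v5,v4) [-+-] → (1.11, -1.11842, 1.0285)–(1.11, -1.99, 1.0285)  len=0.8716
  (v7,v5,v6) [++-] → (1.11, -1.11842, 1.0285)–(1.11, 1.99, 1.0285)  len=3.1084

Chained into 1 loop(s):
  loop 1: 8 segments, perimeter = 12.4000
Total perimeter = 12.400


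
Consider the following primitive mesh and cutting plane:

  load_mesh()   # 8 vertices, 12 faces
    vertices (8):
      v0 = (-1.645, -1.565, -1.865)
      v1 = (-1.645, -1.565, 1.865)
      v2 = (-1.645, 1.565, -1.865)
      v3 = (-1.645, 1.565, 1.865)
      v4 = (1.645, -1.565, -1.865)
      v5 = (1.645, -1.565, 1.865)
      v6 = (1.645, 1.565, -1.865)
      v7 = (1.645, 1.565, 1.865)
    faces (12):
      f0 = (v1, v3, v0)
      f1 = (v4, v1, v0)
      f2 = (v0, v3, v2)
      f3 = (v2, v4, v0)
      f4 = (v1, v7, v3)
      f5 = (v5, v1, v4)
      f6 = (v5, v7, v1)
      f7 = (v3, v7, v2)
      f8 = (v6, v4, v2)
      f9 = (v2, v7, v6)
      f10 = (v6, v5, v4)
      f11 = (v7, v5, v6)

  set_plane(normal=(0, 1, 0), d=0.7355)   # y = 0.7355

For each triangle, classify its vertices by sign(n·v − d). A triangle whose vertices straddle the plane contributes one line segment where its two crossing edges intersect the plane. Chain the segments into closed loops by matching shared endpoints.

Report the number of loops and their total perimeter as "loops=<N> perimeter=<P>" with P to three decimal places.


Straddling triangles (8 of 12):
  (v1,v3,v0) [-+-] → (-1.645, 0.7355, 1.865)–(-1.645, 0.7355, 0.87649)  len=0.9885
  (v0,v3,v2) [-++] → (-1.645, 0.7355, 0.87649)–(-1.645, 0.7355, -1.865)  len=2.7415
  (v2,v4,v0) [+--] → (-0.773097, 0.7355, -1.865)–(-1.645, 0.7355, -1.865)  len=0.8719
  (v1,v7,v3) [-++] → (0.773097, 0.7355, 1.865)–(-1.645, 0.7355, 1.865)  len=2.4181
  (v5,v7,v1) [-+-] → (1.645, 0.7355, 1.865)–(0.773097, 0.7355, 1.865)  len=0.8719
  (v6,v4,v2) [+-+] → (1.645, 0.7355, -1.865)–(-0.773097, 0.7355, -1.865)  len=2.4181
  (v6,v5,v4) [+--] → (1.645, 0.7355, -0.87649)–(1.645, 0.7355, -1.865)  len=0.9885
  (v7,v5,v6) [+-+] → (1.645, 0.7355, 1.865)–(1.645, 0.7355, -0.87649)  len=2.7415

Chained into 1 loop(s):
  loop 1: 8 segments, perimeter = 14.0400
Total perimeter = 14.040

loops=1 perimeter=14.040


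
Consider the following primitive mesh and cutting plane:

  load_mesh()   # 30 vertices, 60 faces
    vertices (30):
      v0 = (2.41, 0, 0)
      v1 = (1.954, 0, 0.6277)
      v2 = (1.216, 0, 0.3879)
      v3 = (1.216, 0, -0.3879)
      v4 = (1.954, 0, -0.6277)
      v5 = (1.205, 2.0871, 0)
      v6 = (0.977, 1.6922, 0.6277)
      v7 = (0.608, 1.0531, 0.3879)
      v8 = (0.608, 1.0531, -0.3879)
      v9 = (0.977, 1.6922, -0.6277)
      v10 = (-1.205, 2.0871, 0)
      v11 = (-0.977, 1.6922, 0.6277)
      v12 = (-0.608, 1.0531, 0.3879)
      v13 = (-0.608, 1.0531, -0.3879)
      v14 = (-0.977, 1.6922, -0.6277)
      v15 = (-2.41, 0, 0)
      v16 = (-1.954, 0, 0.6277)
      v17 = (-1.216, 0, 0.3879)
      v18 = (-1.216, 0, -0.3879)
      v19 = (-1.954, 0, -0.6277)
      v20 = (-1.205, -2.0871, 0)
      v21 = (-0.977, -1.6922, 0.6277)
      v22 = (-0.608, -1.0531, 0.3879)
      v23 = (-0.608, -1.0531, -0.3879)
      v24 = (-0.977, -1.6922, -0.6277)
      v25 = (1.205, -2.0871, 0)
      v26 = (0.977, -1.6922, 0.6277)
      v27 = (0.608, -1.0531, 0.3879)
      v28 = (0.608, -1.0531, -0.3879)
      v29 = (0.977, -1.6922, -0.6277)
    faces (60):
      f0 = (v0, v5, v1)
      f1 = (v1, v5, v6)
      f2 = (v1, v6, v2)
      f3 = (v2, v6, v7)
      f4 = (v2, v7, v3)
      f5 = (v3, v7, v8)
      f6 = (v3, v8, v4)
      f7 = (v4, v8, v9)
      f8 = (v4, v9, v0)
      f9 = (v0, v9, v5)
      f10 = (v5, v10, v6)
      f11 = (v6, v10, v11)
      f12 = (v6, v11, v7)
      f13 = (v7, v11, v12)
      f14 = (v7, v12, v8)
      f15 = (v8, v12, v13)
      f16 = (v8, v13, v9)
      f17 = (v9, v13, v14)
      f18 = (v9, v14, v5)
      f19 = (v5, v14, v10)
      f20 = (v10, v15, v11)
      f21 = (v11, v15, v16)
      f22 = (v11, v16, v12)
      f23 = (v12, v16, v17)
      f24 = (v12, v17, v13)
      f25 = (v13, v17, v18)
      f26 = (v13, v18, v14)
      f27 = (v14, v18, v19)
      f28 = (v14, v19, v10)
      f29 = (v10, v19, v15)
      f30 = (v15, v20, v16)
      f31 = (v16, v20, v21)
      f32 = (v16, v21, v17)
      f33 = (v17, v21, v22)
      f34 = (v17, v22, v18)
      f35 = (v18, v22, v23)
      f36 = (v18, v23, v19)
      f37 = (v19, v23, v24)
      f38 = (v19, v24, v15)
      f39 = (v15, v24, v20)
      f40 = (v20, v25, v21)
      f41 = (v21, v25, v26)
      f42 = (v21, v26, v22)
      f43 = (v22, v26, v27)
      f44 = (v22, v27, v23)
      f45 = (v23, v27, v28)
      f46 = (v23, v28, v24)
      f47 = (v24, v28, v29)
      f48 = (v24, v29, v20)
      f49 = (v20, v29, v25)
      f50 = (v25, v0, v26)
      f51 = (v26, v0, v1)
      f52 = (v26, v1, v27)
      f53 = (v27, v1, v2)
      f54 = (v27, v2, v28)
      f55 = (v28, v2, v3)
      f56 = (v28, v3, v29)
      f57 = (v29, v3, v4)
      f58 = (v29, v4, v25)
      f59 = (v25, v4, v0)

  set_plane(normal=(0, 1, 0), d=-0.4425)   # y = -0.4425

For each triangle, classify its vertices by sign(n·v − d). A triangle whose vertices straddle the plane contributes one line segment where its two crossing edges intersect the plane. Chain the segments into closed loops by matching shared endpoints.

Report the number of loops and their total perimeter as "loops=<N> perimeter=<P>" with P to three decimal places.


loops=2 perimeter=7.759

Straddling triangles (20 of 60):
  (v15,v20,v16) [+-+] → (-2.15452, -0.4425, 0)–(-1.7952, -0.4425, 0.494617)  len=0.6114
  (v16,v20,v21) [+--] → (-1.7952, -0.4425, 0.494617)–(-1.69852, -0.4425, 0.6277)  len=0.1645
  (v16,v21,v17) [+-+] → (-1.69852, -0.4425, 0.6277)–(-1.1535, -0.4425, 0.450606)  len=0.5731
  (v17,v21,v22) [+--] → (-1.1535, -0.4425, 0.450606)–(-0.960526, -0.4425, 0.3879)  len=0.2029
  (v17,v22,v18) [+-+] → (-0.960526, -0.4425, 0.3879)–(-0.960526, -0.4425, -0.0619181)  len=0.4498
  (v18,v22,v23) [+--] → (-0.960526, -0.4425, -0.0619181)–(-0.960526, -0.4425, -0.3879)  len=0.3260
  (v18,v23,v19) [+-+] → (-0.960526, -0.4425, -0.3879)–(-1.38843, -0.4425, -0.526939)  len=0.4499
  (v19,v23,v24) [+--] → (-1.38843, -0.4425, -0.526939)–(-1.69852, -0.4425, -0.6277)  len=0.3261
  (v19,v24,v15) [+-+] → (-1.69852, -0.4425, -0.6277)–(-2.03528, -0.4425, -0.16414)  len=0.5730
  (v15,v24,v20) [+--] → (-2.03528, -0.4425, -0.16414)–(-2.15452, -0.4425, 0)  len=0.2029
  (v25,v0,v26) [-+-] → (2.15452, -0.4425, 0)–(2.03528, -0.4425, 0.16414)  len=0.2029
  (v26,v0,v1) [-++] → (2.03528, -0.4425, 0.16414)–(1.69852, -0.4425, 0.6277)  len=0.5730
  (v26,v1,v27) [-+-] → (1.69852, -0.4425, 0.6277)–(1.38843, -0.4425, 0.526939)  len=0.3261
  (v27,v1,v2) [-++] → (1.38843, -0.4425, 0.526939)–(0.960526, -0.4425, 0.3879)  len=0.4499
  (v27,v2,v28) [-+-] → (0.960526, -0.4425, 0.3879)–(0.960526, -0.4425, 0.0619181)  len=0.3260
  (v28,v2,v3) [-++] → (0.960526, -0.4425, 0.0619181)–(0.960526, -0.4425, -0.3879)  len=0.4498
  (v28,v3,v29) [-+-] → (0.960526, -0.4425, -0.3879)–(1.1535, -0.4425, -0.450606)  len=0.2029
  (v29,v3,v4) [-++] → (1.1535, -0.4425, -0.450606)–(1.69852, -0.4425, -0.6277)  len=0.5731
  (v29,v4,v25) [-+-] → (1.69852, -0.4425, -0.6277)–(1.7952, -0.4425, -0.494617)  len=0.1645
  (v25,v4,v0) [-++] → (1.7952, -0.4425, -0.494617)–(2.15452, -0.4425, 0)  len=0.6114

Chained into 2 loop(s):
  loop 1: 10 segments, perimeter = 3.8795
  loop 2: 10 segments, perimeter = 3.8795
Total perimeter = 7.759


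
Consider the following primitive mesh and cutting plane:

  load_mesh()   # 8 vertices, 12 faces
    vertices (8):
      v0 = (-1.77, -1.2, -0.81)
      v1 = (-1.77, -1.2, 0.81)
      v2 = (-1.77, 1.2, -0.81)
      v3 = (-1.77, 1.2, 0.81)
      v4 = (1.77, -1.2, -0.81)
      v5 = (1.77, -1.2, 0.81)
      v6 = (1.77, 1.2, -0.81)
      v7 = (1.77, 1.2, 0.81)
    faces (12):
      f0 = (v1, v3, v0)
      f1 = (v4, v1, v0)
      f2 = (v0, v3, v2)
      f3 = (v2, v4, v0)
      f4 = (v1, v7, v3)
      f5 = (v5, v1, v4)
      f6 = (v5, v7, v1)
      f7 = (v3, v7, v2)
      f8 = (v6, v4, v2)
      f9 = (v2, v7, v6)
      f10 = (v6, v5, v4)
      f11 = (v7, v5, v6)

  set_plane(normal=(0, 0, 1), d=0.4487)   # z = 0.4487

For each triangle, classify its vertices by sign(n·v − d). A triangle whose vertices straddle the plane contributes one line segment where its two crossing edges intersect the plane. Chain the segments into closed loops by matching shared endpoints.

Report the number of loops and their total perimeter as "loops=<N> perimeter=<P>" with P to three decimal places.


Straddling triangles (8 of 12):
  (v1,v3,v0) [++-] → (-1.77, 0.664741, 0.4487)–(-1.77, -1.2, 0.4487)  len=1.8647
  (v4,v1,v0) [-+-] → (-0.980493, -1.2, 0.4487)–(-1.77, -1.2, 0.4487)  len=0.7895
  (v0,v3,v2) [-+-] → (-1.77, 0.664741, 0.4487)–(-1.77, 1.2, 0.4487)  len=0.5353
  (v5,v1,v4) [++-] → (-0.980493, -1.2, 0.4487)–(1.77, -1.2, 0.4487)  len=2.7505
  (v3,v7,v2) [++-] → (0.980493, 1.2, 0.4487)–(-1.77, 1.2, 0.4487)  len=2.7505
  (v2,v7,v6) [-+-] → (0.980493, 1.2, 0.4487)–(1.77, 1.2, 0.4487)  len=0.7895
  (v6,v5,v4) [-+-] → (1.77, -0.664741, 0.4487)–(1.77, -1.2, 0.4487)  len=0.5353
  (v7,v5,v6) [++-] → (1.77, -0.664741, 0.4487)–(1.77, 1.2, 0.4487)  len=1.8647

Chained into 1 loop(s):
  loop 1: 8 segments, perimeter = 11.8800
Total perimeter = 11.880

loops=1 perimeter=11.880


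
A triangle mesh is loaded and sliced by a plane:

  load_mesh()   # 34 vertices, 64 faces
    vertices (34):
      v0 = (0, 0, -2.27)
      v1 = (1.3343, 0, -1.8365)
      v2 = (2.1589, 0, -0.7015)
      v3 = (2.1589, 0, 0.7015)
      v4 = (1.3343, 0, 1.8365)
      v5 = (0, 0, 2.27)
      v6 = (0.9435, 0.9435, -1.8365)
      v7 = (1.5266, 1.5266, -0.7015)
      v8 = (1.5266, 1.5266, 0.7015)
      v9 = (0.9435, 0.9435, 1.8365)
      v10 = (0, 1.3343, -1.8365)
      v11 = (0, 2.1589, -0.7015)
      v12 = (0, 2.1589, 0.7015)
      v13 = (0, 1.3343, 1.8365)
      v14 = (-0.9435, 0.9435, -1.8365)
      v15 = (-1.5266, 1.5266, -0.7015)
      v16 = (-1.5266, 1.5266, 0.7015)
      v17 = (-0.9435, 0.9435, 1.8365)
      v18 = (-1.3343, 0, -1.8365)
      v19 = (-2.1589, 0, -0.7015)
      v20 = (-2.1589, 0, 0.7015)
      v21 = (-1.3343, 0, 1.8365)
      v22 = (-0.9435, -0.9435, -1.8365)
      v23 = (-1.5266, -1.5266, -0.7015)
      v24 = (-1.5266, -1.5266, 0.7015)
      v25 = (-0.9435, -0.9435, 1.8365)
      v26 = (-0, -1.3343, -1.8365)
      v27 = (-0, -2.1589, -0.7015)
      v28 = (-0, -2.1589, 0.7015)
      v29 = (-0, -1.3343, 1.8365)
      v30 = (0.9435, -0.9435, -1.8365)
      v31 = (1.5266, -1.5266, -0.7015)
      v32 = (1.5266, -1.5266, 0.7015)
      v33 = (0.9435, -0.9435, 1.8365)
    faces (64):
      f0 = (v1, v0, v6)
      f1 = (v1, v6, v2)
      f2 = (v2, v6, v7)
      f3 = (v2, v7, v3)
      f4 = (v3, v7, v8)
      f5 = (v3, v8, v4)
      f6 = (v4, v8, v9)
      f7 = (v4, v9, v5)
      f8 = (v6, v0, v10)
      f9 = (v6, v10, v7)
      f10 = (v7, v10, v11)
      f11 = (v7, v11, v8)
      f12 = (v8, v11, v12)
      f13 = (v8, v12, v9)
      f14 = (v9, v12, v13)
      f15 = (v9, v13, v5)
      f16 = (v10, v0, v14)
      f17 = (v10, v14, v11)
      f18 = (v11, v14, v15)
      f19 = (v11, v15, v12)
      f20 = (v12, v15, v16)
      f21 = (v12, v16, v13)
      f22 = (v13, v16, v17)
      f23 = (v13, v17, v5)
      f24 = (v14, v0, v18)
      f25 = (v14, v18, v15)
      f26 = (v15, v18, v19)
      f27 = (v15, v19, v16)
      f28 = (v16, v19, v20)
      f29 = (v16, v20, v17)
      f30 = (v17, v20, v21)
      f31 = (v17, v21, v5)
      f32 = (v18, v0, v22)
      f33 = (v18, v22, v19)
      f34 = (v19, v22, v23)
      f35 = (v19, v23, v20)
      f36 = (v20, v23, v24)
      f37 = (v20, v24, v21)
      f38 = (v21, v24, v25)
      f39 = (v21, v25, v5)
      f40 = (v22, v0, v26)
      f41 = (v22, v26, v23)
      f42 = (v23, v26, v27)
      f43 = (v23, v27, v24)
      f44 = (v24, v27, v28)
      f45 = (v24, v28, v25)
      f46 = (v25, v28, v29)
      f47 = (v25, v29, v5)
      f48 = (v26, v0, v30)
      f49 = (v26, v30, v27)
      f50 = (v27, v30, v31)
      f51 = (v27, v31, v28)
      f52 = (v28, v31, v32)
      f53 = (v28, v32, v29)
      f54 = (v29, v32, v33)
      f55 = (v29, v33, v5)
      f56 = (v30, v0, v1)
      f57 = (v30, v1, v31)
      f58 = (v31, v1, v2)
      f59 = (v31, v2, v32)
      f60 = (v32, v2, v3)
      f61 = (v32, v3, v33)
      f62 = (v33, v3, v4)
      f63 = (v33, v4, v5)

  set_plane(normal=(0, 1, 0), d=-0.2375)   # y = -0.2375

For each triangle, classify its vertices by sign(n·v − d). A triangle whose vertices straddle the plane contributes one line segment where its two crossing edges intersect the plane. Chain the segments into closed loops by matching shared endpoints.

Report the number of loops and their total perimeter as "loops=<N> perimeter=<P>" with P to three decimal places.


loops=1 perimeter=13.575

Straddling triangles (20 of 64):
  (v18,v0,v22) [++-] → (-0.2375, -0.2375, -2.16088)–(-1.23593, -0.2375, -1.8365)  len=1.0498
  (v18,v22,v19) [+-+] → (-1.23593, -0.2375, -1.8365)–(-1.85296, -0.2375, -0.987205)  len=1.0498
  (v19,v22,v23) [+--] → (-1.85296, -0.2375, -0.987205)–(-2.06053, -0.2375, -0.7015)  len=0.3531
  (v19,v23,v20) [+-+] → (-2.06053, -0.2375, -0.7015)–(-2.06053, -0.2375, 0.483229)  len=1.1847
  (v20,v23,v24) [+--] → (-2.06053, -0.2375, 0.483229)–(-2.06053, -0.2375, 0.7015)  len=0.2183
  (v20,v24,v21) [+-+] → (-2.06053, -0.2375, 0.7015)–(-1.36422, -0.2375, 1.65992)  len=1.1847
  (v21,v24,v25) [+--] → (-1.36422, -0.2375, 1.65992)–(-1.23593, -0.2375, 1.8365)  len=0.2183
  (v21,v25,v5) [+-+] → (-1.23593, -0.2375, 1.8365)–(-0.2375, -0.2375, 2.16088)  len=1.0498
  (v22,v0,v26) [-+-] → (-0.2375, -0.2375, -2.16088)–(0, -0.2375, -2.19284)  len=0.2396
  (v25,v29,v5) [--+] → (0, -0.2375, 2.19284)–(-0.2375, -0.2375, 2.16088)  len=0.2396
  (v26,v0,v30) [-+-] → (0, -0.2375, -2.19284)–(0.2375, -0.2375, -2.16088)  len=0.2396
  (v29,v33,v5) [--+] → (0.2375, -0.2375, 2.16088)–(0, -0.2375, 2.19284)  len=0.2396
  (v30,v0,v1) [-++] → (0.2375, -0.2375, -2.16088)–(1.23593, -0.2375, -1.8365)  len=1.0498
  (v30,v1,v31) [-+-] → (1.23593, -0.2375, -1.8365)–(1.36422, -0.2375, -1.65992)  len=0.2183
  (v31,v1,v2) [-++] → (1.36422, -0.2375, -1.65992)–(2.06053, -0.2375, -0.7015)  len=1.1847
  (v31,v2,v32) [-+-] → (2.06053, -0.2375, -0.7015)–(2.06053, -0.2375, -0.483229)  len=0.2183
  (v32,v2,v3) [-++] → (2.06053, -0.2375, -0.483229)–(2.06053, -0.2375, 0.7015)  len=1.1847
  (v32,v3,v33) [-+-] → (2.06053, -0.2375, 0.7015)–(1.85296, -0.2375, 0.987205)  len=0.3531
  (v33,v3,v4) [-++] → (1.85296, -0.2375, 0.987205)–(1.23593, -0.2375, 1.8365)  len=1.0498
  (v33,v4,v5) [-++] → (1.23593, -0.2375, 1.8365)–(0.2375, -0.2375, 2.16088)  len=1.0498

Chained into 1 loop(s):
  loop 1: 20 segments, perimeter = 13.5755
Total perimeter = 13.575


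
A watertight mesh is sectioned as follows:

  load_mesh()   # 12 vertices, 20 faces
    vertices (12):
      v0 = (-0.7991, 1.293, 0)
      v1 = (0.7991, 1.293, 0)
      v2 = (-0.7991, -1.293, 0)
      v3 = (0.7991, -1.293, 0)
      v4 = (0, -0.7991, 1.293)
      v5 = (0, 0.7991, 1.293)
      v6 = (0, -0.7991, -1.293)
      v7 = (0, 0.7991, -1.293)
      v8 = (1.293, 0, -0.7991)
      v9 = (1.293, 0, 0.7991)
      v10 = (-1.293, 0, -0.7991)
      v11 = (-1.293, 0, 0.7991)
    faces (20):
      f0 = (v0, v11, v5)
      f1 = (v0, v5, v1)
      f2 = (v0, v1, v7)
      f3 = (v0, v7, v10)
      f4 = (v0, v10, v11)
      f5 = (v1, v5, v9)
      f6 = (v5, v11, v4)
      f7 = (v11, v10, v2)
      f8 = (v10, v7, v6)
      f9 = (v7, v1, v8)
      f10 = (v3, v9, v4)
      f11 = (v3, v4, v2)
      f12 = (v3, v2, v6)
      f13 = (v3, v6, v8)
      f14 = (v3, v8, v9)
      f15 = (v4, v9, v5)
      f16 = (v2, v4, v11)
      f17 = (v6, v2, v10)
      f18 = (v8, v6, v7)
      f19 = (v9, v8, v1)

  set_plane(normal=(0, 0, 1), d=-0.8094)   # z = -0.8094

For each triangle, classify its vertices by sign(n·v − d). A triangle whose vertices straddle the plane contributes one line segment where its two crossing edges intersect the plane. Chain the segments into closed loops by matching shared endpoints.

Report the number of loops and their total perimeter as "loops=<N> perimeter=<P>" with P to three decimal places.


loops=1 perimeter=6.733

Straddling triangles (8 of 20):
  (v0,v1,v7) [++-] → (0.298875, 0.983825, -0.8094)–(-0.298875, 0.983825, -0.8094)  len=0.5977
  (v0,v7,v10) [+-+] → (-0.298875, 0.983825, -0.8094)–(-1.26604, 0.0166648, -0.8094)  len=1.3678
  (v10,v7,v6) [+--] → (-1.26604, 0.0166648, -0.8094)–(-1.26604, -0.0166648, -0.8094)  len=0.0333
  (v7,v1,v8) [-++] → (0.298875, 0.983825, -0.8094)–(1.26604, 0.0166648, -0.8094)  len=1.3678
  (v3,v2,v6) [++-] → (-0.298875, -0.983825, -0.8094)–(0.298875, -0.983825, -0.8094)  len=0.5977
  (v3,v6,v8) [+-+] → (0.298875, -0.983825, -0.8094)–(1.26604, -0.0166648, -0.8094)  len=1.3678
  (v6,v2,v10) [-++] → (-0.298875, -0.983825, -0.8094)–(-1.26604, -0.0166648, -0.8094)  len=1.3678
  (v8,v6,v7) [+--] → (1.26604, -0.0166648, -0.8094)–(1.26604, 0.0166648, -0.8094)  len=0.0333

Chained into 1 loop(s):
  loop 1: 8 segments, perimeter = 6.7332
Total perimeter = 6.733


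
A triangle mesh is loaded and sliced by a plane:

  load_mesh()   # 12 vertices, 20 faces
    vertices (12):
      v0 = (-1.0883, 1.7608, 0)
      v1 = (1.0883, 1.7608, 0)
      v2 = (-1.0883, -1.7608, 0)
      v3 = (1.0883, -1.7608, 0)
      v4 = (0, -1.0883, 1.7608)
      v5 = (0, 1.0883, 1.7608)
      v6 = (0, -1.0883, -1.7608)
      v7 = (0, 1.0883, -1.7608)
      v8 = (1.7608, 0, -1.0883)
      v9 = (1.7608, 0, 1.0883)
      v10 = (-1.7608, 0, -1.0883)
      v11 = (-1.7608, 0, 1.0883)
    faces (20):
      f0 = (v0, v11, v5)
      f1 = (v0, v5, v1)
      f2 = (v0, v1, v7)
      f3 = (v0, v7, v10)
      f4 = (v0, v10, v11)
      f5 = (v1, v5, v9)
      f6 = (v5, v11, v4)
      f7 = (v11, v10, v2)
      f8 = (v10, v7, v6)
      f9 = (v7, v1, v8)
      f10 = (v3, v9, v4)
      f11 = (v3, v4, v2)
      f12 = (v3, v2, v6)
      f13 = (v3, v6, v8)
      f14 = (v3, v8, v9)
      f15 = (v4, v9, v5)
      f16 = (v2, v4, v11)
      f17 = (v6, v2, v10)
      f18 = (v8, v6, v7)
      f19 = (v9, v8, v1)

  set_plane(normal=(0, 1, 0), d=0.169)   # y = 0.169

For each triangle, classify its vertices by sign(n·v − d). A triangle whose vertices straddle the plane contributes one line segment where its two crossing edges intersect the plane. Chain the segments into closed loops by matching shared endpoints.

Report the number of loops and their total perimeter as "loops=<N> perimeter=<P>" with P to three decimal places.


Straddling triangles (10 of 20):
  (v0,v11,v5) [+-+] → (-1.69625, 0.169, 0.983846)–(-1.48737, 0.169, 1.19273)  len=0.2954
  (v0,v7,v10) [++-] → (-1.48737, 0.169, -1.19273)–(-1.69625, 0.169, -0.983846)  len=0.2954
  (v0,v10,v11) [+--] → (-1.69625, 0.169, -0.983846)–(-1.69625, 0.169, 0.983846)  len=1.9677
  (v1,v5,v9) [++-] → (1.48737, 0.169, 1.19273)–(1.69625, 0.169, 0.983846)  len=0.2954
  (v5,v11,v4) [+--] → (-1.48737, 0.169, 1.19273)–(0, 0.169, 1.7608)  len=1.5922
  (v10,v7,v6) [-+-] → (-1.48737, 0.169, -1.19273)–(0, 0.169, -1.7608)  len=1.5922
  (v7,v1,v8) [++-] → (1.69625, 0.169, -0.983846)–(1.48737, 0.169, -1.19273)  len=0.2954
  (v4,v9,v5) [--+] → (1.48737, 0.169, 1.19273)–(0, 0.169, 1.7608)  len=1.5922
  (v8,v6,v7) [--+] → (0, 0.169, -1.7608)–(1.48737, 0.169, -1.19273)  len=1.5922
  (v9,v8,v1) [--+] → (1.69625, 0.169, -0.983846)–(1.69625, 0.169, 0.983846)  len=1.9677

Chained into 1 loop(s):
  loop 1: 10 segments, perimeter = 11.4857
Total perimeter = 11.486

loops=1 perimeter=11.486


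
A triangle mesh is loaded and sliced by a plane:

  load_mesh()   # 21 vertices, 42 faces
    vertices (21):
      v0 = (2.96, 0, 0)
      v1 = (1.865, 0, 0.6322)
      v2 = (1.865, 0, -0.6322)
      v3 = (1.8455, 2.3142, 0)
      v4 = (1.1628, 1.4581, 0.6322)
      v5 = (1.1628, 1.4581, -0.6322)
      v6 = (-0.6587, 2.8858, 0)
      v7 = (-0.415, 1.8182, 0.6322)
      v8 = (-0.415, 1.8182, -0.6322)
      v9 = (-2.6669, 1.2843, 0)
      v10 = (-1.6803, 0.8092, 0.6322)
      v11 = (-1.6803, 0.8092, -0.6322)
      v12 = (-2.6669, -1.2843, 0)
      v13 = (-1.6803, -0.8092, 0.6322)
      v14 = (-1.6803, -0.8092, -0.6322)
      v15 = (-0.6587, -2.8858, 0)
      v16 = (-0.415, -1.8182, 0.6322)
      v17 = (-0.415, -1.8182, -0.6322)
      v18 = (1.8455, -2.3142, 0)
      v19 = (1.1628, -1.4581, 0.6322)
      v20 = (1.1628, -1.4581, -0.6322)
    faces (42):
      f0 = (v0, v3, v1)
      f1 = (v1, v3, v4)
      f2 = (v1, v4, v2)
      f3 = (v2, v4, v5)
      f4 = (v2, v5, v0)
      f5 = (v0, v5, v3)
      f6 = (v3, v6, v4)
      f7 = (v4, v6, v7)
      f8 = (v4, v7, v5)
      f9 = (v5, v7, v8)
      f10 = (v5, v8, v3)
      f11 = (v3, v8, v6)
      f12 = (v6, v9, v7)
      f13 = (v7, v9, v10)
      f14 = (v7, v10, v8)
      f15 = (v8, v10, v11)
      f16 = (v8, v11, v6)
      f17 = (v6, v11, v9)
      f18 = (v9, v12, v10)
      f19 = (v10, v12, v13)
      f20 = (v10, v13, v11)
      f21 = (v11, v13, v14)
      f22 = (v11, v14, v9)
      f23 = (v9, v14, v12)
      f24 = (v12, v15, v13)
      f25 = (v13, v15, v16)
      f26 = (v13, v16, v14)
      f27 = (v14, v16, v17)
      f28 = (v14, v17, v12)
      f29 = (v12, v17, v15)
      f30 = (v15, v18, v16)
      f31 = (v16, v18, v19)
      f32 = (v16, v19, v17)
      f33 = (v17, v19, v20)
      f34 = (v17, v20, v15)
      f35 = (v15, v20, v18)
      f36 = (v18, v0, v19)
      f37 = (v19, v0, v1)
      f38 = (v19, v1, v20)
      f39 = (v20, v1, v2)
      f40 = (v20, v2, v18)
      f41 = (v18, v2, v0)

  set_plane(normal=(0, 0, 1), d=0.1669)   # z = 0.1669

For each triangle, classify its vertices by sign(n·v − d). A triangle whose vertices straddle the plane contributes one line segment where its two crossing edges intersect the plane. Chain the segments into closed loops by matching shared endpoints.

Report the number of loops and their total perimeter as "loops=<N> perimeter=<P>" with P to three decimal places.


loops=2 perimeter=27.553

Straddling triangles (28 of 42):
  (v0,v3,v1) [--+] → (1.85065, 1.70325, 0.1669)–(2.67092, 0, 0.1669)  len=1.8905
  (v1,v3,v4) [+-+] → (1.85065, 1.70325, 0.1669)–(1.66527, 2.08819, 0.1669)  len=0.4272
  (v1,v4,v2) [++-] → (1.42121, 0.921518, 0.1669)–(1.865, 0, 0.1669)  len=1.0228
  (v2,v4,v5) [-+-] → (1.42121, 0.921518, 0.1669)–(1.1628, 1.4581, 0.1669)  len=0.5956
  (v3,v6,v4) [--+] → (-0.177826, 2.50889, 0.1669)–(1.66527, 2.08819, 0.1669)  len=1.8905
  (v4,v6,v7) [+-+] → (-0.177826, 2.50889, 0.1669)–(-0.594364, 2.60395, 0.1669)  len=0.4272
  (v4,v7,v5) [++-] → (0.165631, 1.68568, 0.1669)–(1.1628, 1.4581, 0.1669)  len=1.0228
  (v5,v7,v8) [-+-] → (0.165631, 1.68568, 0.1669)–(-0.415, 1.8182, 0.1669)  len=0.5956
  (v6,v9,v7) [--+] → (-2.0724, 1.42525, 0.1669)–(-0.594364, 2.60395, 0.1669)  len=1.8905
  (v7,v9,v10) [+-+] → (-2.0724, 1.42525, 0.1669)–(-2.40644, 1.15887, 0.1669)  len=0.4272
  (v7,v10,v8) [++-] → (-1.21467, 1.18051, 0.1669)–(-0.415, 1.8182, 0.1669)  len=1.0228
  (v8,v10,v11) [-+-] → (-1.21467, 1.18051, 0.1669)–(-1.6803, 0.8092, 0.1669)  len=0.5956
  (v9,v12,v10) [--+] → (-2.40644, -0.731619, 0.1669)–(-2.40644, 1.15887, 0.1669)  len=1.8905
  (v10,v12,v13) [+-+] → (-2.40644, -0.731619, 0.1669)–(-2.40644, -1.15887, 0.1669)  len=0.4273
  (v10,v13,v11) [++-] → (-1.6803, -0.213628, 0.1669)–(-1.6803, 0.8092, 0.1669)  len=1.0228
  (v11,v13,v14) [-+-] → (-1.6803, -0.213628, 0.1669)–(-1.6803, -0.8092, 0.1669)  len=0.5956
  (v12,v15,v13) [--+] → (-0.928401, -2.33758, 0.1669)–(-2.40644, -1.15887, 0.1669)  len=1.8905
  (v13,v15,v16) [+-+] → (-0.928401, -2.33758, 0.1669)–(-0.594364, -2.60395, 0.1669)  len=0.4272
  (v13,v16,v14) [++-] → (-0.880631, -1.44689, 0.1669)–(-1.6803, -0.8092, 0.1669)  len=1.0228
  (v14,v16,v17) [-+-] → (-0.880631, -1.44689, 0.1669)–(-0.415, -1.8182, 0.1669)  len=0.5956
  (v15,v18,v16) [--+] → (1.24873, -2.18326, 0.1669)–(-0.594364, -2.60395, 0.1669)  len=1.8905
  (v16,v18,v19) [+-+] → (1.24873, -2.18326, 0.1669)–(1.66527, -2.08819, 0.1669)  len=0.4272
  (v16,v19,v17) [++-] → (0.582169, -1.59062, 0.1669)–(-0.415, -1.8182, 0.1669)  len=1.0228
  (v17,v19,v20) [-+-] → (0.582169, -1.59062, 0.1669)–(1.1628, -1.4581, 0.1669)  len=0.5956
  (v18,v0,v19) [--+] → (2.48554, -0.384937, 0.1669)–(1.66527, -2.08819, 0.1669)  len=1.8905
  (v19,v0,v1) [+-+] → (2.48554, -0.384937, 0.1669)–(2.67092, 0, 0.1669)  len=0.4272
  (v19,v1,v20) [++-] → (1.60659, -0.536582, 0.1669)–(1.1628, -1.4581, 0.1669)  len=1.0228
  (v20,v1,v2) [-+-] → (1.60659, -0.536582, 0.1669)–(1.865, 0, 0.1669)  len=0.5956

Chained into 2 loop(s):
  loop 1: 14 segments, perimeter = 16.2242
  loop 2: 14 segments, perimeter = 11.3286
Total perimeter = 27.553
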